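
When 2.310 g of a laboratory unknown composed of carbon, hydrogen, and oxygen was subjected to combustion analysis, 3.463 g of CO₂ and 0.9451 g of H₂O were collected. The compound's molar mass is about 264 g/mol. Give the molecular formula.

mol C = 3.463 g CO₂ ÷ 44.009 g/mol = 0.078688 mol
mol H = 2 × 0.9451 g H₂O ÷ 18.015 g/mol = 0.10492 mol
mass O = 2.310 − (0.94513 + 0.10576) = 1.2591 g → mol O = 1.2591 ÷ 15.999 = 0.078699 mol
Divide by the smallest (0.078688 mol): C 1.000, H 1.333, O 1.000
Multiplying each by 3 gives whole numbers: C 3.00, H 4.00, O 3.00
Empirical formula: C3H4O3
Empirical-formula mass = 88.06 g/mol; 264 ÷ 88.06 ≈ 3, so the molecular formula is C9H12O9.

C9H12O9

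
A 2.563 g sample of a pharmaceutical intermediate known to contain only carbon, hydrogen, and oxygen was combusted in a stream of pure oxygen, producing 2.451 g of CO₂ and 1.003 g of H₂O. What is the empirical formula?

CH2O2

mol C = 2.451 g CO₂ ÷ 44.009 g/mol = 0.055693 mol
mol H = 2 × 1.003 g H₂O ÷ 18.015 g/mol = 0.11135 mol
mass O = 2.563 − (0.66893 + 0.11224) = 1.7818 g → mol O = 1.7818 ÷ 15.999 = 0.11137 mol
Divide by the smallest (0.055693 mol): C 1.000, H 1.999, O 2.000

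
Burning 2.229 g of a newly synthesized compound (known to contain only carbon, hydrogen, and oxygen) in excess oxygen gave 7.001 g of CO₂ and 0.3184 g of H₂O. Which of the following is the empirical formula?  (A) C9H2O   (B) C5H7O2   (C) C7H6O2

(A) C9H2O

mol C = 7.001 g CO₂ ÷ 44.009 g/mol = 0.15908 mol
mol H = 2 × 0.3184 g H₂O ÷ 18.015 g/mol = 0.035348 mol
mass O = 2.229 − (1.9107 + 0.035631) = 0.28265 g → mol O = 0.28265 ÷ 15.999 = 0.017666 mol
Divide by the smallest (0.017666 mol): C 9.005, H 2.001, O 1.000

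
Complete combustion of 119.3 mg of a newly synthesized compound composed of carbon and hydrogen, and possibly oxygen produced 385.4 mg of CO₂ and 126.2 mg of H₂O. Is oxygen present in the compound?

mol C = 0.3854 g CO₂ ÷ 44.009 g/mol = 0.0087573 mol
mol H = 2 × 0.1262 g H₂O ÷ 18.015 g/mol = 0.014011 mol
C and H together account for 0.11931 g — essentially the entire 0.1193 g sample — so the compound contains no oxygen.

no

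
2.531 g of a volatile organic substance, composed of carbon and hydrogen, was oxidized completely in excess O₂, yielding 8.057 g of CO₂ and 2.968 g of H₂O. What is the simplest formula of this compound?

mol C = 8.057 g CO₂ ÷ 44.009 g/mol = 0.18308 mol
mol H = 2 × 2.968 g H₂O ÷ 18.015 g/mol = 0.32950 mol
Divide by the smallest (0.18308 mol): C 1.000, H 1.800
Multiplying each by 5 gives whole numbers: C 5.00, H 9.00

C5H9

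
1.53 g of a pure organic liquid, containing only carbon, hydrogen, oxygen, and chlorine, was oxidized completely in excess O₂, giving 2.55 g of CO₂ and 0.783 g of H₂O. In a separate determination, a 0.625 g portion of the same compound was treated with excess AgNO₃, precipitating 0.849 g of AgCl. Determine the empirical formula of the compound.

C4H6ClO

mol C = 2.55 g CO₂ ÷ 44.009 g/mol = 0.05794 mol
mol H = 2 × 0.783 g H₂O ÷ 18.015 g/mol = 0.08693 mol
From the AgCl data: mol Cl per gram of compound = (0.849 ÷ 143.318) ÷ 0.625 = 0.009478 mol/g, so in the 1.53 g combustion sample mol Cl = 0.01450 mol
mass O = 1.53 − (0.6959 + 0.08762 + 0.5141) = 0.2323 g → mol O = 0.2323 ÷ 15.999 = 0.01452 mol
Divide by the smallest (0.01450 mol): C 3.996, H 5.994, Cl 1.000, O 1.001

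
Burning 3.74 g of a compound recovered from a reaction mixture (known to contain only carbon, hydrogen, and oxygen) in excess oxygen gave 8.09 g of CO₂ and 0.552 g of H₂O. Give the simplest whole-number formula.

mol C = 8.09 g CO₂ ÷ 44.009 g/mol = 0.1838 mol
mol H = 2 × 0.552 g H₂O ÷ 18.015 g/mol = 0.06128 mol
mass O = 3.74 − (2.208 + 0.06177) = 1.470 g → mol O = 1.470 ÷ 15.999 = 0.09190 mol
Divide by the smallest (0.06128 mol): C 3.000, H 1.000, O 1.500
Multiplying each by 2 gives whole numbers: C 6.00, H 2.00, O 3.00

C6H2O3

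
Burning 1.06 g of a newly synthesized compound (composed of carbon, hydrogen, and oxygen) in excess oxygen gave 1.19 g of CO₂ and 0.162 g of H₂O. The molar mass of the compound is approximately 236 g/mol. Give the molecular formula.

C6H4O10

mol C = 1.19 g CO₂ ÷ 44.009 g/mol = 0.02704 mol
mol H = 2 × 0.162 g H₂O ÷ 18.015 g/mol = 0.01799 mol
mass O = 1.06 − (0.3248 + 0.01813) = 0.7171 g → mol O = 0.7171 ÷ 15.999 = 0.04482 mol
Divide by the smallest (0.01799 mol): C 1.503, H 1.000, O 2.492
Multiplying each by 2 gives whole numbers: C 3.01, H 2.00, O 4.98
Empirical formula: C3H2O5
Empirical-formula mass = 118.04 g/mol; 236 ÷ 118.04 ≈ 2, so the molecular formula is C6H4O10.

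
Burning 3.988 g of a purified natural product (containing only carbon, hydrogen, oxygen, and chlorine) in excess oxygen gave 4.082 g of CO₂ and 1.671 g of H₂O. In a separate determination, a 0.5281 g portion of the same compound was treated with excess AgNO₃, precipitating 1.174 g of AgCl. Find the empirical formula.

mol C = 4.082 g CO₂ ÷ 44.009 g/mol = 0.092754 mol
mol H = 2 × 1.671 g H₂O ÷ 18.015 g/mol = 0.18551 mol
From the AgCl data: mol Cl per gram of compound = (1.174 ÷ 143.318) ÷ 0.5281 = 0.015511 mol/g, so in the 3.988 g combustion sample mol Cl = 0.061859 mol
mass O = 3.988 − (1.1141 + 0.18700 + 2.1929) = 0.49402 g → mol O = 0.49402 ÷ 15.999 = 0.030878 mol
Divide by the smallest (0.030878 mol): C 3.004, H 6.008, Cl 2.003, O 1.000

C3H6Cl2O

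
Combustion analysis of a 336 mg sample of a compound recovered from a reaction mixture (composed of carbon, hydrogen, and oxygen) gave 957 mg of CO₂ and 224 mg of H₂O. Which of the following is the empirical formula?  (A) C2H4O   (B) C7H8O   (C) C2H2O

mol C = 0.957 g CO₂ ÷ 44.009 g/mol = 0.02175 mol
mol H = 2 × 0.224 g H₂O ÷ 18.015 g/mol = 0.02487 mol
mass O = 0.336 − (0.2612 + 0.02507) = 0.04975 g → mol O = 0.04975 ÷ 15.999 = 0.003109 mol
Divide by the smallest (0.003109 mol): C 6.994, H 7.998, O 1.000

(B) C7H8O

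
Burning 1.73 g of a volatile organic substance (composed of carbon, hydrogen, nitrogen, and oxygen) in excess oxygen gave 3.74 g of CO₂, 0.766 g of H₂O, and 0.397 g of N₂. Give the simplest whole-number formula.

C6H6N2O

mol C = 3.74 g CO₂ ÷ 44.009 g/mol = 0.08498 mol
mol H = 2 × 0.766 g H₂O ÷ 18.015 g/mol = 0.08504 mol
mol N = 2 × 0.397 g N₂ ÷ 28.014 g/mol = 0.02834 mol
mass O = 1.73 − (1.021 + 0.08572 + 0.3970) = 0.2266 g → mol O = 0.2266 ÷ 15.999 = 0.01416 mol
Divide by the smallest (0.01416 mol): C 6.001, H 6.005, N 2.002, O 1.000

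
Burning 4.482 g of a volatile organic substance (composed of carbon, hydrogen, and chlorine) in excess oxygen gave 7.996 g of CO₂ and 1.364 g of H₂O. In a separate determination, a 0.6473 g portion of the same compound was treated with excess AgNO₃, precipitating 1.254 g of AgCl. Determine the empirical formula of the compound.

mol C = 7.996 g CO₂ ÷ 44.009 g/mol = 0.18169 mol
mol H = 2 × 1.364 g H₂O ÷ 18.015 g/mol = 0.15143 mol
From the AgCl data: mol Cl per gram of compound = (1.254 ÷ 143.318) ÷ 0.6473 = 0.013517 mol/g, so in the 4.482 g combustion sample mol Cl = 0.060585 mol
Divide by the smallest (0.060585 mol): C 2.999, H 2.499, Cl 1.000
Multiplying each by 2 gives whole numbers: C 6.00, H 5.00, Cl 2.00

C6H5Cl2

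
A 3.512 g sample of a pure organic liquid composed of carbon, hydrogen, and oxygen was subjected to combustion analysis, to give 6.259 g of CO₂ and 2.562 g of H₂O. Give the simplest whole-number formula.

C3H6O2

mol C = 6.259 g CO₂ ÷ 44.009 g/mol = 0.14222 mol
mol H = 2 × 2.562 g H₂O ÷ 18.015 g/mol = 0.28443 mol
mass O = 3.512 − (1.7082 + 0.28671) = 1.5171 g → mol O = 1.5171 ÷ 15.999 = 0.094823 mol
Divide by the smallest (0.094823 mol): C 1.500, H 3.000, O 1.000
Multiplying each by 2 gives whole numbers: C 3.00, H 6.00, O 2.00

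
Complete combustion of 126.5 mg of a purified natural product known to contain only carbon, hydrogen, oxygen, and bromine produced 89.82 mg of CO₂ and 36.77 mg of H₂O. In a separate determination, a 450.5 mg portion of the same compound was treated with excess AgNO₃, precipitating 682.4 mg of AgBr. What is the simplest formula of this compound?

C2H4BrO

mol C = 0.08982 g CO₂ ÷ 44.009 g/mol = 0.0020409 mol
mol H = 2 × 0.03677 g H₂O ÷ 18.015 g/mol = 0.0040822 mol
From the AgBr data: mol Br per gram of compound = (0.6824 ÷ 187.772) ÷ 0.4505 = 0.0080670 mol/g, so in the 0.1265 g combustion sample mol Br = 0.0010205 mol
mass O = 0.1265 − (0.024514 + 0.0041148 + 0.081540) = 0.016331 g → mol O = 0.016331 ÷ 15.999 = 0.0010208 mol
Divide by the smallest (0.0010205 mol): C 2.000, H 4.000, Br 1.000, O 1.000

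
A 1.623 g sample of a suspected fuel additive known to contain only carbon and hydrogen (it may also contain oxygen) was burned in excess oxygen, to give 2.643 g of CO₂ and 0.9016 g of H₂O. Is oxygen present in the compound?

mol C = 2.643 g CO₂ ÷ 44.009 g/mol = 0.060056 mol
mol H = 2 × 0.9016 g H₂O ÷ 18.015 g/mol = 0.10009 mol
C and H account for only 0.82223 g of the 1.623 g sample; the remaining 0.80077 g must be oxygen.

yes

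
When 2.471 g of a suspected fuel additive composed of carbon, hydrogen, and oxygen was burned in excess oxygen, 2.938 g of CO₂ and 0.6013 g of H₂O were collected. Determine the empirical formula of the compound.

mol C = 2.938 g CO₂ ÷ 44.009 g/mol = 0.066759 mol
mol H = 2 × 0.6013 g H₂O ÷ 18.015 g/mol = 0.066755 mol
mass O = 2.471 − (0.80184 + 0.067290) = 1.6019 g → mol O = 1.6019 ÷ 15.999 = 0.10012 mol
Divide by the smallest (0.066755 mol): C 1.000, H 1.000, O 1.500
Multiplying each by 2 gives whole numbers: C 2.00, H 2.00, O 3.00

C2H2O3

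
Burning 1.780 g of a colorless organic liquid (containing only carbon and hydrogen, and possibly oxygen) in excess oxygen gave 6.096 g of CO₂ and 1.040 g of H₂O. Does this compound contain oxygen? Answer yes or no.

no

mol C = 6.096 g CO₂ ÷ 44.009 g/mol = 0.13852 mol
mol H = 2 × 1.040 g H₂O ÷ 18.015 g/mol = 0.11546 mol
C and H together account for 1.7801 g — essentially the entire 1.780 g sample — so the compound contains no oxygen.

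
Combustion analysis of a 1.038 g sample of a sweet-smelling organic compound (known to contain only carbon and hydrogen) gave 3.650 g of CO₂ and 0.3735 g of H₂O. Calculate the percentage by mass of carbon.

95.97%

mol C = 3.650 g CO₂ ÷ 44.009 g/mol = 0.082938 mol
mol H = 2 × 0.3735 g H₂O ÷ 18.015 g/mol = 0.041465 mol
mass % C = 0.99616 g ÷ 1.038 g × 100%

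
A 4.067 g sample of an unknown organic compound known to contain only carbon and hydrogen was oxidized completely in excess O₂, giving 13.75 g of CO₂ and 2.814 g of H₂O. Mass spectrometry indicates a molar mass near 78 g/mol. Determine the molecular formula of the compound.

C6H6

mol C = 13.75 g CO₂ ÷ 44.009 g/mol = 0.31244 mol
mol H = 2 × 2.814 g H₂O ÷ 18.015 g/mol = 0.31241 mol
Divide by the smallest (0.31241 mol): C 1.000, H 1.000
Empirical formula: CH
Empirical-formula mass = 13.02 g/mol; 78 ÷ 13.02 ≈ 6, so the molecular formula is C6H6.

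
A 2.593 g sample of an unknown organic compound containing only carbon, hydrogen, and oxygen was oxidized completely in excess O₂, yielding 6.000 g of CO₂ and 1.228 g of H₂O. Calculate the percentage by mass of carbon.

63.15%

mol C = 6.000 g CO₂ ÷ 44.009 g/mol = 0.13634 mol
mol H = 2 × 1.228 g H₂O ÷ 18.015 g/mol = 0.13633 mol
mass O = 2.593 − (1.6375 + 0.13742) = 0.81805 g → mol O = 0.81805 ÷ 15.999 = 0.051131 mol
mass % C = 1.6375 g ÷ 2.593 g × 100%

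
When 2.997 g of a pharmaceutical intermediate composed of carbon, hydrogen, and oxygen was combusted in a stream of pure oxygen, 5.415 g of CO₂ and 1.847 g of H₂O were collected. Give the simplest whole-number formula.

mol C = 5.415 g CO₂ ÷ 44.009 g/mol = 0.12304 mol
mol H = 2 × 1.847 g H₂O ÷ 18.015 g/mol = 0.20505 mol
mass O = 2.997 − (1.4779 + 0.20669) = 1.3124 g → mol O = 1.3124 ÷ 15.999 = 0.082033 mol
Divide by the smallest (0.082033 mol): C 1.500, H 2.500, O 1.000
Multiplying each by 2 gives whole numbers: C 3.00, H 5.00, O 2.00

C3H5O2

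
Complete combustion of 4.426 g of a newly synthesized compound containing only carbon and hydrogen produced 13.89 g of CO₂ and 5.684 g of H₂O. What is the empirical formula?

CH2

mol C = 13.89 g CO₂ ÷ 44.009 g/mol = 0.31562 mol
mol H = 2 × 5.684 g H₂O ÷ 18.015 g/mol = 0.63103 mol
Divide by the smallest (0.31562 mol): C 1.000, H 1.999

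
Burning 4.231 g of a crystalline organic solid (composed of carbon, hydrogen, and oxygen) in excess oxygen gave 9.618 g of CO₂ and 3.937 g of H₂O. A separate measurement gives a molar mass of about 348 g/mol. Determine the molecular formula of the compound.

C18H36O6

mol C = 9.618 g CO₂ ÷ 44.009 g/mol = 0.21855 mol
mol H = 2 × 3.937 g H₂O ÷ 18.015 g/mol = 0.43708 mol
mass O = 4.231 − (2.6250 + 0.44058) = 1.1655 g → mol O = 1.1655 ÷ 15.999 = 0.072846 mol
Divide by the smallest (0.072846 mol): C 3.000, H 6.000, O 1.000
Empirical formula: C3H6O
Empirical-formula mass = 58.08 g/mol; 348 ÷ 58.08 ≈ 6, so the molecular formula is C18H36O6.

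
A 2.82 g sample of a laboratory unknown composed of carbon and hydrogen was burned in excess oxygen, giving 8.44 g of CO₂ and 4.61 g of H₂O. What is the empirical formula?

C3H8

mol C = 8.44 g CO₂ ÷ 44.009 g/mol = 0.1918 mol
mol H = 2 × 4.61 g H₂O ÷ 18.015 g/mol = 0.5118 mol
Divide by the smallest (0.1918 mol): C 1.000, H 2.669
Multiplying each by 3 gives whole numbers: C 3.00, H 8.01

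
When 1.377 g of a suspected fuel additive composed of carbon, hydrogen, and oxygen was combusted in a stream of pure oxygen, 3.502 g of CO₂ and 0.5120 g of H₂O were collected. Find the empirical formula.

C7H5O2

mol C = 3.502 g CO₂ ÷ 44.009 g/mol = 0.079575 mol
mol H = 2 × 0.5120 g H₂O ÷ 18.015 g/mol = 0.056842 mol
mass O = 1.377 − (0.95577 + 0.057296) = 0.36393 g → mol O = 0.36393 ÷ 15.999 = 0.022747 mol
Divide by the smallest (0.022747 mol): C 3.498, H 2.499, O 1.000
Multiplying each by 2 gives whole numbers: C 7.00, H 5.00, O 2.00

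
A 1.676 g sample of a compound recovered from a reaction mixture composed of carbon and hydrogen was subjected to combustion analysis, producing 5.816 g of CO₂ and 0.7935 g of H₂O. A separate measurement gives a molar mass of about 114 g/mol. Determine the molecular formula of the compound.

C9H6

mol C = 5.816 g CO₂ ÷ 44.009 g/mol = 0.13215 mol
mol H = 2 × 0.7935 g H₂O ÷ 18.015 g/mol = 0.088093 mol
Divide by the smallest (0.088093 mol): C 1.500, H 1.000
Multiplying each by 2 gives whole numbers: C 3.00, H 2.00
Empirical formula: C3H2
Empirical-formula mass = 38.05 g/mol; 114 ÷ 38.05 ≈ 3, so the molecular formula is C9H6.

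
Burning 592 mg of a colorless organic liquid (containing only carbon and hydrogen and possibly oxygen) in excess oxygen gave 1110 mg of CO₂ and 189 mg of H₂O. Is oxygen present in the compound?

yes

mol C = 1.11 g CO₂ ÷ 44.009 g/mol = 0.02522 mol
mol H = 2 × 0.189 g H₂O ÷ 18.015 g/mol = 0.02098 mol
C and H account for only 0.3241 g of the 0.592 g sample; the remaining 0.2679 g must be oxygen.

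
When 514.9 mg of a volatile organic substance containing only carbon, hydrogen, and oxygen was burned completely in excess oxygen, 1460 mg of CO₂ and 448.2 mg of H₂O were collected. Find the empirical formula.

mol C = 1.460 g CO₂ ÷ 44.009 g/mol = 0.033175 mol
mol H = 2 × 0.4482 g H₂O ÷ 18.015 g/mol = 0.049759 mol
mass O = 0.5149 − (0.39847 + 0.050157) = 0.066278 g → mol O = 0.066278 ÷ 15.999 = 0.0041426 mol
Divide by the smallest (0.0041426 mol): C 8.008, H 12.011, O 1.000

C8H12O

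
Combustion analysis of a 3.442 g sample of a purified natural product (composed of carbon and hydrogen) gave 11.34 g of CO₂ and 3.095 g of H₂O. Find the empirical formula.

C3H4

mol C = 11.34 g CO₂ ÷ 44.009 g/mol = 0.25767 mol
mol H = 2 × 3.095 g H₂O ÷ 18.015 g/mol = 0.34360 mol
Divide by the smallest (0.25767 mol): C 1.000, H 1.333
Multiplying each by 3 gives whole numbers: C 3.00, H 4.00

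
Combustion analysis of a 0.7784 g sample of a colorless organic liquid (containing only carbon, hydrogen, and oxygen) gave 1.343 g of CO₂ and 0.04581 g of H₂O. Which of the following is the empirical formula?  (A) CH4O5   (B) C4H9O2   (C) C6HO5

mol C = 1.343 g CO₂ ÷ 44.009 g/mol = 0.030516 mol
mol H = 2 × 0.04581 g H₂O ÷ 18.015 g/mol = 0.0050858 mol
mass O = 0.7784 − (0.36653 + 0.0051264) = 0.40674 g → mol O = 0.40674 ÷ 15.999 = 0.025423 mol
Divide by the smallest (0.0050858 mol): C 6.000, H 1.000, O 4.999

(C) C6HO5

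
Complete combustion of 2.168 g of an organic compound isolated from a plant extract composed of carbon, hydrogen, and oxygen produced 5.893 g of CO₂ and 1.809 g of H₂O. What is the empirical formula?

mol C = 5.893 g CO₂ ÷ 44.009 g/mol = 0.13390 mol
mol H = 2 × 1.809 g H₂O ÷ 18.015 g/mol = 0.20083 mol
mass O = 2.168 − (1.6083 + 0.20244) = 0.35723 g → mol O = 0.35723 ÷ 15.999 = 0.022329 mol
Divide by the smallest (0.022329 mol): C 5.997, H 8.994, O 1.000

C6H9O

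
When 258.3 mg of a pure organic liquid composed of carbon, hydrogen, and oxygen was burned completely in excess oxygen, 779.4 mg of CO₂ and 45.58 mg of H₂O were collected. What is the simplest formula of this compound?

mol C = 0.7794 g CO₂ ÷ 44.009 g/mol = 0.017710 mol
mol H = 2 × 0.04558 g H₂O ÷ 18.015 g/mol = 0.0050602 mol
mass O = 0.2583 − (0.21271 + 0.0051007) = 0.040484 g → mol O = 0.040484 ÷ 15.999 = 0.0025304 mol
Divide by the smallest (0.0025304 mol): C 6.999, H 2.000, O 1.000

C7H2O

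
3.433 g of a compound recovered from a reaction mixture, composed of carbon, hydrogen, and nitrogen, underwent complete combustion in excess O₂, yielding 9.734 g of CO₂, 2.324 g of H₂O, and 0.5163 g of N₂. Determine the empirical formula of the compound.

C6H7N

mol C = 9.734 g CO₂ ÷ 44.009 g/mol = 0.22118 mol
mol H = 2 × 2.324 g H₂O ÷ 18.015 g/mol = 0.25801 mol
mol N = 2 × 0.5163 g N₂ ÷ 28.014 g/mol = 0.036860 mol
Divide by the smallest (0.036860 mol): C 6.001, H 7.000, N 1.000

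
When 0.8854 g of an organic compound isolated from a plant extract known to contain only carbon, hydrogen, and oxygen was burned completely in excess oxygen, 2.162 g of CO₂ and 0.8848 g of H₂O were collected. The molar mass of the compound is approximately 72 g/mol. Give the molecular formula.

C4H8O

mol C = 2.162 g CO₂ ÷ 44.009 g/mol = 0.049126 mol
mol H = 2 × 0.8848 g H₂O ÷ 18.015 g/mol = 0.098229 mol
mass O = 0.8854 − (0.59006 + 0.099015) = 0.19633 g → mol O = 0.19633 ÷ 15.999 = 0.012271 mol
Divide by the smallest (0.012271 mol): C 4.003, H 8.005, O 1.000
Empirical formula: C4H8O
Empirical-formula mass = 72.11 g/mol; 72 ÷ 72.11 ≈ 1, so the molecular formula is C4H8O.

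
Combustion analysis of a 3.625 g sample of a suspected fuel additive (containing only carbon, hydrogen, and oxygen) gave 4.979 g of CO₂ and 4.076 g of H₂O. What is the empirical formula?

CH4O

mol C = 4.979 g CO₂ ÷ 44.009 g/mol = 0.11314 mol
mol H = 2 × 4.076 g H₂O ÷ 18.015 g/mol = 0.45251 mol
mass O = 3.625 − (1.3589 + 0.45613) = 1.8100 g → mol O = 1.8100 ÷ 15.999 = 0.11313 mol
Divide by the smallest (0.11313 mol): C 1.000, H 4.000, O 1.000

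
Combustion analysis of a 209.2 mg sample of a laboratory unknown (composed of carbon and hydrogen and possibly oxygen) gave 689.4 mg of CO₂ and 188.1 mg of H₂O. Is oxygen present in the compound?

mol C = 0.6894 g CO₂ ÷ 44.009 g/mol = 0.015665 mol
mol H = 2 × 0.1881 g H₂O ÷ 18.015 g/mol = 0.020883 mol
C and H together account for 0.20920 g — essentially the entire 0.2092 g sample — so the compound contains no oxygen.

no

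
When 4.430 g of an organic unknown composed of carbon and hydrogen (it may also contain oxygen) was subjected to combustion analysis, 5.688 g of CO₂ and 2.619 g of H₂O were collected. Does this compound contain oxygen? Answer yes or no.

yes

mol C = 5.688 g CO₂ ÷ 44.009 g/mol = 0.12925 mol
mol H = 2 × 2.619 g H₂O ÷ 18.015 g/mol = 0.29076 mol
C and H account for only 1.8455 g of the 4.430 g sample; the remaining 2.5845 g must be oxygen.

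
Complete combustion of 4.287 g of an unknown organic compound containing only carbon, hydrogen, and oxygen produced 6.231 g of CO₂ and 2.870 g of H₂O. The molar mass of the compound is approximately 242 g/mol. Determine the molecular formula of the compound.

mol C = 6.231 g CO₂ ÷ 44.009 g/mol = 0.14158 mol
mol H = 2 × 2.870 g H₂O ÷ 18.015 g/mol = 0.31862 mol
mass O = 4.287 − (1.7006 + 0.32117) = 2.2653 g → mol O = 2.2653 ÷ 15.999 = 0.14159 mol
Divide by the smallest (0.14158 mol): C 1.000, H 2.250, O 1.000
Multiplying each by 4 gives whole numbers: C 4.00, H 9.00, O 4.00
Empirical formula: C4H9O4
Empirical-formula mass = 121.11 g/mol; 242 ÷ 121.11 ≈ 2, so the molecular formula is C8H18O8.

C8H18O8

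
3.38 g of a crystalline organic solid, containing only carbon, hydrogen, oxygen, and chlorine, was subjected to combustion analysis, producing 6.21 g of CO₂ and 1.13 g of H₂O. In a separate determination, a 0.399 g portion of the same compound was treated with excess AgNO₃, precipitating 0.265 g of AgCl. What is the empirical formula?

C9H8ClO4

mol C = 6.21 g CO₂ ÷ 44.009 g/mol = 0.1411 mol
mol H = 2 × 1.13 g H₂O ÷ 18.015 g/mol = 0.1255 mol
From the AgCl data: mol Cl per gram of compound = (0.265 ÷ 143.318) ÷ 0.399 = 0.004634 mol/g, so in the 3.38 g combustion sample mol Cl = 0.01566 mol
mass O = 3.38 − (1.695 + 0.1265 + 0.5553) = 1.003 g → mol O = 1.003 ÷ 15.999 = 0.06272 mol
Divide by the smallest (0.01566 mol): C 9.009, H 8.009, Cl 1.000, O 4.004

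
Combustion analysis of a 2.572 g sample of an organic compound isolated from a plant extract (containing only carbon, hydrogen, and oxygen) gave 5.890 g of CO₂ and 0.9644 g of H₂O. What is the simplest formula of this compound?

C5H4O2

mol C = 5.890 g CO₂ ÷ 44.009 g/mol = 0.13384 mol
mol H = 2 × 0.9644 g H₂O ÷ 18.015 g/mol = 0.10707 mol
mass O = 2.572 − (1.6075 + 0.10792) = 0.85657 g → mol O = 0.85657 ÷ 15.999 = 0.053539 mol
Divide by the smallest (0.053539 mol): C 2.500, H 2.000, O 1.000
Multiplying each by 2 gives whole numbers: C 5.00, H 4.00, O 2.00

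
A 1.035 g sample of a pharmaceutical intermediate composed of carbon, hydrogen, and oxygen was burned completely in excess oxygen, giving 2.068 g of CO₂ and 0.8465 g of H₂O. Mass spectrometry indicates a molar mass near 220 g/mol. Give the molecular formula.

mol C = 2.068 g CO₂ ÷ 44.009 g/mol = 0.046990 mol
mol H = 2 × 0.8465 g H₂O ÷ 18.015 g/mol = 0.093977 mol
mass O = 1.035 − (0.56440 + 0.094729) = 0.37587 g → mol O = 0.37587 ÷ 15.999 = 0.023493 mol
Divide by the smallest (0.023493 mol): C 2.000, H 4.000, O 1.000
Empirical formula: C2H4O
Empirical-formula mass = 44.05 g/mol; 220 ÷ 44.05 ≈ 5, so the molecular formula is C10H20O5.

C10H20O5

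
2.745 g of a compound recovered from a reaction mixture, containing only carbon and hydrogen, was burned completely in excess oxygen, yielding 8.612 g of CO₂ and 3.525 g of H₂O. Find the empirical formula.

CH2

mol C = 8.612 g CO₂ ÷ 44.009 g/mol = 0.19569 mol
mol H = 2 × 3.525 g H₂O ÷ 18.015 g/mol = 0.39134 mol
Divide by the smallest (0.19569 mol): C 1.000, H 2.000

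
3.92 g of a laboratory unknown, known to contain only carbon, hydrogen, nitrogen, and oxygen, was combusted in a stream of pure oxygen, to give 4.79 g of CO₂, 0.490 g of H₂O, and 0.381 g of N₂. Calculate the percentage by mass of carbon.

mol C = 4.79 g CO₂ ÷ 44.009 g/mol = 0.1088 mol
mol H = 2 × 0.490 g H₂O ÷ 18.015 g/mol = 0.05440 mol
mol N = 2 × 0.381 g N₂ ÷ 28.014 g/mol = 0.02720 mol
mass O = 3.92 − (1.307 + 0.05483 + 0.3810) = 2.177 g → mol O = 2.177 ÷ 15.999 = 0.1361 mol
mass % C = 1.307 g ÷ 3.92 g × 100%

33.3%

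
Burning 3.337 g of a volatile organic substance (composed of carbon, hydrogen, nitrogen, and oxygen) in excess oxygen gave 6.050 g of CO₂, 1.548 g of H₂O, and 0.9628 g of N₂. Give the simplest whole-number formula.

C4H5N2O

mol C = 6.050 g CO₂ ÷ 44.009 g/mol = 0.13747 mol
mol H = 2 × 1.548 g H₂O ÷ 18.015 g/mol = 0.17186 mol
mol N = 2 × 0.9628 g N₂ ÷ 28.014 g/mol = 0.068737 mol
mass O = 3.337 − (1.6512 + 0.17323 + 0.96280) = 0.54979 g → mol O = 0.54979 ÷ 15.999 = 0.034364 mol
Divide by the smallest (0.034364 mol): C 4.000, H 5.001, N 2.000, O 1.000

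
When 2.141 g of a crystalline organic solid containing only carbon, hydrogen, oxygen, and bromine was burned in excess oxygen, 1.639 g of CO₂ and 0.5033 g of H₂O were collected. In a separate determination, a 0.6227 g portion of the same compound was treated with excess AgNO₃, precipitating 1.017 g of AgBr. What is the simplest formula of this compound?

mol C = 1.639 g CO₂ ÷ 44.009 g/mol = 0.037242 mol
mol H = 2 × 0.5033 g H₂O ÷ 18.015 g/mol = 0.055876 mol
From the AgBr data: mol Br per gram of compound = (1.017 ÷ 187.772) ÷ 0.6227 = 0.0086978 mol/g, so in the 2.141 g combustion sample mol Br = 0.018622 mol
mass O = 2.141 − (0.44732 + 0.056323 + 1.4880) = 0.14938 g → mol O = 0.14938 ÷ 15.999 = 0.0093369 mol
Divide by the smallest (0.0093369 mol): C 3.989, H 5.984, Br 1.994, O 1.000

C4H6Br2O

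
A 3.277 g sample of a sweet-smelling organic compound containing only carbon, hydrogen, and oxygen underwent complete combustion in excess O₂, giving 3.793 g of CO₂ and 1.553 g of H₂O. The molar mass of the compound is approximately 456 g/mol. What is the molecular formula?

mol C = 3.793 g CO₂ ÷ 44.009 g/mol = 0.086187 mol
mol H = 2 × 1.553 g H₂O ÷ 18.015 g/mol = 0.17241 mol
mass O = 3.277 − (1.0352 + 0.17379) = 2.0680 g → mol O = 2.0680 ÷ 15.999 = 0.12926 mol
Divide by the smallest (0.086187 mol): C 1.000, H 2.000, O 1.500
Multiplying each by 2 gives whole numbers: C 2.00, H 4.00, O 3.00
Empirical formula: C2H4O3
Empirical-formula mass = 76.05 g/mol; 456 ÷ 76.05 ≈ 6, so the molecular formula is C12H24O18.

C12H24O18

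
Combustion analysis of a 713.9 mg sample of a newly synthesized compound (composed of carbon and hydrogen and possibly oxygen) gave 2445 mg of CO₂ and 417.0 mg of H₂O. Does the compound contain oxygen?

mol C = 2.445 g CO₂ ÷ 44.009 g/mol = 0.055557 mol
mol H = 2 × 0.4170 g H₂O ÷ 18.015 g/mol = 0.046295 mol
C and H together account for 0.71396 g — essentially the entire 0.7139 g sample — so the compound contains no oxygen.

no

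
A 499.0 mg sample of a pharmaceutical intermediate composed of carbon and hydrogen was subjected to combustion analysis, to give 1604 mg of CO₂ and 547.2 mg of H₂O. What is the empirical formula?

C3H5

mol C = 1.604 g CO₂ ÷ 44.009 g/mol = 0.036447 mol
mol H = 2 × 0.5472 g H₂O ÷ 18.015 g/mol = 0.060749 mol
Divide by the smallest (0.036447 mol): C 1.000, H 1.667
Multiplying each by 3 gives whole numbers: C 3.00, H 5.00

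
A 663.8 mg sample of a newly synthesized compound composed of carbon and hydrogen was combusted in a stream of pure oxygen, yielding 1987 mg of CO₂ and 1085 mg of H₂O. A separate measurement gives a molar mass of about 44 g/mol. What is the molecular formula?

C3H8

mol C = 1.987 g CO₂ ÷ 44.009 g/mol = 0.045150 mol
mol H = 2 × 1.085 g H₂O ÷ 18.015 g/mol = 0.12046 mol
Divide by the smallest (0.045150 mol): C 1.000, H 2.668
Multiplying each by 3 gives whole numbers: C 3.00, H 8.00
Empirical formula: C3H8
Empirical-formula mass = 44.10 g/mol; 44 ÷ 44.10 ≈ 1, so the molecular formula is C3H8.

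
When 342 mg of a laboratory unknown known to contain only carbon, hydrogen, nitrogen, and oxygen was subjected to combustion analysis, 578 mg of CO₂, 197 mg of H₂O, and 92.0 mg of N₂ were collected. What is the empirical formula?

C6H10N3O2

mol C = 0.578 g CO₂ ÷ 44.009 g/mol = 0.01313 mol
mol H = 2 × 0.197 g H₂O ÷ 18.015 g/mol = 0.02187 mol
mol N = 2 × 0.0920 g N₂ ÷ 28.014 g/mol = 0.006568 mol
mass O = 0.342 − (0.1577 + 0.02205 + 0.09200) = 0.07021 g → mol O = 0.07021 ÷ 15.999 = 0.004388 mol
Divide by the smallest (0.004388 mol): C 2.993, H 4.984, N 1.497, O 1.000
Multiplying each by 2 gives whole numbers: C 5.99, H 9.97, N 2.99, O 2.00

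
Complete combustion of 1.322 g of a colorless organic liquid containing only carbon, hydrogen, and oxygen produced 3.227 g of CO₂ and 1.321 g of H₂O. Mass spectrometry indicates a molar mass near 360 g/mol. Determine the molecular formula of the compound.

C20H40O5

mol C = 3.227 g CO₂ ÷ 44.009 g/mol = 0.073326 mol
mol H = 2 × 1.321 g H₂O ÷ 18.015 g/mol = 0.14666 mol
mass O = 1.322 − (0.88072 + 0.14783) = 0.29345 g → mol O = 0.29345 ÷ 15.999 = 0.018342 mol
Divide by the smallest (0.018342 mol): C 3.998, H 7.996, O 1.000
Empirical formula: C4H8O
Empirical-formula mass = 72.11 g/mol; 360 ÷ 72.11 ≈ 5, so the molecular formula is C20H40O5.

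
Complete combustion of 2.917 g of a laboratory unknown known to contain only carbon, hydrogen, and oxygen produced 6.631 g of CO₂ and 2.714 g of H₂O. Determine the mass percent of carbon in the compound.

mol C = 6.631 g CO₂ ÷ 44.009 g/mol = 0.15067 mol
mol H = 2 × 2.714 g H₂O ÷ 18.015 g/mol = 0.30130 mol
mass O = 2.917 − (1.8097 + 0.30371) = 0.80354 g → mol O = 0.80354 ÷ 15.999 = 0.050225 mol
mass % C = 1.8097 g ÷ 2.917 g × 100%

62.04%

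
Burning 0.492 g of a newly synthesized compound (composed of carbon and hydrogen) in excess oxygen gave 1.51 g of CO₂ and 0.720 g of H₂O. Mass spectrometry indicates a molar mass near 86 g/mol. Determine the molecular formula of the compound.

C6H14

mol C = 1.51 g CO₂ ÷ 44.009 g/mol = 0.03431 mol
mol H = 2 × 0.720 g H₂O ÷ 18.015 g/mol = 0.07993 mol
Divide by the smallest (0.03431 mol): C 1.000, H 2.330
Multiplying each by 3 gives whole numbers: C 3.00, H 6.99
Empirical formula: C3H7
Empirical-formula mass = 43.09 g/mol; 86 ÷ 43.09 ≈ 2, so the molecular formula is C6H14.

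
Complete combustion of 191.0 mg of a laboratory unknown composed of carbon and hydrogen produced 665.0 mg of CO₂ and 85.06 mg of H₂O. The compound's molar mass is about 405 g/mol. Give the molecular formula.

C32H20

mol C = 0.6650 g CO₂ ÷ 44.009 g/mol = 0.015111 mol
mol H = 2 × 0.08506 g H₂O ÷ 18.015 g/mol = 0.0094432 mol
Divide by the smallest (0.0094432 mol): C 1.600, H 1.000
Multiplying each by 5 gives whole numbers: C 8.00, H 5.00
Empirical formula: C8H5
Empirical-formula mass = 101.13 g/mol; 405 ÷ 101.13 ≈ 4, so the molecular formula is C32H20.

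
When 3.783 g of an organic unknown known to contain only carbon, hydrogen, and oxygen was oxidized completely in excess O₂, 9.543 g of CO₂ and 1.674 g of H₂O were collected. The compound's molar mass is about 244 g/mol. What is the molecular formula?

mol C = 9.543 g CO₂ ÷ 44.009 g/mol = 0.21684 mol
mol H = 2 × 1.674 g H₂O ÷ 18.015 g/mol = 0.18585 mol
mass O = 3.783 − (2.6045 + 0.18733) = 0.99118 g → mol O = 0.99118 ÷ 15.999 = 0.061953 mol
Divide by the smallest (0.061953 mol): C 3.500, H 3.000, O 1.000
Multiplying each by 2 gives whole numbers: C 7.00, H 6.00, O 2.00
Empirical formula: C7H6O2
Empirical-formula mass = 122.12 g/mol; 244 ÷ 122.12 ≈ 2, so the molecular formula is C14H12O4.

C14H12O4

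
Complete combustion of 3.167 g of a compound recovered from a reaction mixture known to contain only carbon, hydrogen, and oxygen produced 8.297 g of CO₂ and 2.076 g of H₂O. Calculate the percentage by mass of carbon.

mol C = 8.297 g CO₂ ÷ 44.009 g/mol = 0.18853 mol
mol H = 2 × 2.076 g H₂O ÷ 18.015 g/mol = 0.23047 mol
mass O = 3.167 − (2.2644 + 0.23232) = 0.67025 g → mol O = 0.67025 ÷ 15.999 = 0.041893 mol
mass % C = 2.2644 g ÷ 3.167 g × 100%

71.50%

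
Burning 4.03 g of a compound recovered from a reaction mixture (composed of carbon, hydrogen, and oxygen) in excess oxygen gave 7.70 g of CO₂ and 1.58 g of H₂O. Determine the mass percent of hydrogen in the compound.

mol C = 7.70 g CO₂ ÷ 44.009 g/mol = 0.1750 mol
mol H = 2 × 1.58 g H₂O ÷ 18.015 g/mol = 0.1754 mol
mass O = 4.03 − (2.101 + 0.1768) = 1.752 g → mol O = 1.752 ÷ 15.999 = 0.1095 mol
mass % H = 0.1768 g ÷ 4.03 g × 100%

4.4%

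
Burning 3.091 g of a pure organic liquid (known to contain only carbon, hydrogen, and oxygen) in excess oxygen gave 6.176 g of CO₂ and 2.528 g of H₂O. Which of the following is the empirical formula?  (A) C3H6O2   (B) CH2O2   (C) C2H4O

(C) C2H4O

mol C = 6.176 g CO₂ ÷ 44.009 g/mol = 0.14033 mol
mol H = 2 × 2.528 g H₂O ÷ 18.015 g/mol = 0.28066 mol
mass O = 3.091 − (1.6856 + 0.28290) = 1.1225 g → mol O = 1.1225 ÷ 15.999 = 0.070163 mol
Divide by the smallest (0.070163 mol): C 2.000, H 4.000, O 1.000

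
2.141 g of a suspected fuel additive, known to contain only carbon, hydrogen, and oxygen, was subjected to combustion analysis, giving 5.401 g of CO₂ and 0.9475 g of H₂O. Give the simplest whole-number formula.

C7H6O2

mol C = 5.401 g CO₂ ÷ 44.009 g/mol = 0.12272 mol
mol H = 2 × 0.9475 g H₂O ÷ 18.015 g/mol = 0.10519 mol
mass O = 2.141 − (1.4740 + 0.10603) = 0.56092 g → mol O = 0.56092 ÷ 15.999 = 0.035060 mol
Divide by the smallest (0.035060 mol): C 3.500, H 3.000, O 1.000
Multiplying each by 2 gives whole numbers: C 7.00, H 6.00, O 2.00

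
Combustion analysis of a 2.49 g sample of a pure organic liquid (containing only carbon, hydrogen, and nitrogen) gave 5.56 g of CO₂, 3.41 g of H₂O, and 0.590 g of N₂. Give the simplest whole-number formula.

mol C = 5.56 g CO₂ ÷ 44.009 g/mol = 0.1263 mol
mol H = 2 × 3.41 g H₂O ÷ 18.015 g/mol = 0.3786 mol
mol N = 2 × 0.590 g N₂ ÷ 28.014 g/mol = 0.04212 mol
Divide by the smallest (0.04212 mol): C 2.999, H 8.988, N 1.000

C3H9N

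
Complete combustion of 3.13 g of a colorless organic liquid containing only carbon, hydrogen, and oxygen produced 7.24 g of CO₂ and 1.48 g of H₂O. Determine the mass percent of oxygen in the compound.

mol C = 7.24 g CO₂ ÷ 44.009 g/mol = 0.1645 mol
mol H = 2 × 1.48 g H₂O ÷ 18.015 g/mol = 0.1643 mol
mass O = 3.13 − (1.976 + 0.1656) = 0.9884 g → mol O = 0.9884 ÷ 15.999 = 0.06178 mol
mass % O = 0.9884 g ÷ 3.13 g × 100%

31.6%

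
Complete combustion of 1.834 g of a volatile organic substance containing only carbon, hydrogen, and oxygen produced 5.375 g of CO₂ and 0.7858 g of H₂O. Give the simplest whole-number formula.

mol C = 5.375 g CO₂ ÷ 44.009 g/mol = 0.12213 mol
mol H = 2 × 0.7858 g H₂O ÷ 18.015 g/mol = 0.087238 mol
mass O = 1.834 − (1.4670 + 0.087936) = 0.27911 g → mol O = 0.27911 ÷ 15.999 = 0.017446 mol
Divide by the smallest (0.017446 mol): C 7.001, H 5.001, O 1.000

C7H5O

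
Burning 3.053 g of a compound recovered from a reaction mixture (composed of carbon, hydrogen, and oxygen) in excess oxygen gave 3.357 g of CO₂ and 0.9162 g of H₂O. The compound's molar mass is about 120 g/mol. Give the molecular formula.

C3H4O5

mol C = 3.357 g CO₂ ÷ 44.009 g/mol = 0.076280 mol
mol H = 2 × 0.9162 g H₂O ÷ 18.015 g/mol = 0.10172 mol
mass O = 3.053 − (0.91620 + 0.10253) = 2.0343 g → mol O = 2.0343 ÷ 15.999 = 0.12715 mol
Divide by the smallest (0.076280 mol): C 1.000, H 1.333, O 1.667
Multiplying each by 3 gives whole numbers: C 3.00, H 4.00, O 5.00
Empirical formula: C3H4O5
Empirical-formula mass = 120.06 g/mol; 120 ÷ 120.06 ≈ 1, so the molecular formula is C3H4O5.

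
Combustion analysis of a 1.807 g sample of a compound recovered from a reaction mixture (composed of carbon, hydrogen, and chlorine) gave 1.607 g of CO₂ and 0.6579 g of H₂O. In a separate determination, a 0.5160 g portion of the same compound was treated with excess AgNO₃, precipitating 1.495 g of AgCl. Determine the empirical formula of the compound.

mol C = 1.607 g CO₂ ÷ 44.009 g/mol = 0.036515 mol
mol H = 2 × 0.6579 g H₂O ÷ 18.015 g/mol = 0.073039 mol
From the AgCl data: mol Cl per gram of compound = (1.495 ÷ 143.318) ÷ 0.5160 = 0.020216 mol/g, so in the 1.807 g combustion sample mol Cl = 0.036530 mol
Divide by the smallest (0.036515 mol): C 1.000, H 2.000, Cl 1.000

CH2Cl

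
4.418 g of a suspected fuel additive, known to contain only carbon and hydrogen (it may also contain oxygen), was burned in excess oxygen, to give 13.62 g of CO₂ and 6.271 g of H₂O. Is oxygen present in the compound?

mol C = 13.62 g CO₂ ÷ 44.009 g/mol = 0.30948 mol
mol H = 2 × 6.271 g H₂O ÷ 18.015 g/mol = 0.69620 mol
C and H together account for 4.4190 g — essentially the entire 4.418 g sample — so the compound contains no oxygen.

no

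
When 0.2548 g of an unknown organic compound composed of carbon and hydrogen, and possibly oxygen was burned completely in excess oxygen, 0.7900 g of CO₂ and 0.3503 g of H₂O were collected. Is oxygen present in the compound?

mol C = 0.7900 g CO₂ ÷ 44.009 g/mol = 0.017951 mol
mol H = 2 × 0.3503 g H₂O ÷ 18.015 g/mol = 0.038890 mol
C and H together account for 0.25481 g — essentially the entire 0.2548 g sample — so the compound contains no oxygen.

no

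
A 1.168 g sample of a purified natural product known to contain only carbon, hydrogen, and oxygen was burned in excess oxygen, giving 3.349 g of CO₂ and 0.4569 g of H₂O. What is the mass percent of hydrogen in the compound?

mol C = 3.349 g CO₂ ÷ 44.009 g/mol = 0.076098 mol
mol H = 2 × 0.4569 g H₂O ÷ 18.015 g/mol = 0.050724 mol
mass O = 1.168 − (0.91401 + 0.051130) = 0.20286 g → mol O = 0.20286 ÷ 15.999 = 0.012679 mol
mass % H = 0.051130 g ÷ 1.168 g × 100%

4.38%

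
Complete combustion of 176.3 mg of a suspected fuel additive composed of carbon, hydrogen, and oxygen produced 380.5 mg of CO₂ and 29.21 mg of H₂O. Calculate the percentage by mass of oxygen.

mol C = 0.3805 g CO₂ ÷ 44.009 g/mol = 0.0086460 mol
mol H = 2 × 0.02921 g H₂O ÷ 18.015 g/mol = 0.0032429 mol
mass O = 0.1763 − (0.10385 + 0.0032688) = 0.069185 g → mol O = 0.069185 ÷ 15.999 = 0.0043243 mol
mass % O = 0.069185 g ÷ 0.1763 g × 100%

39.24%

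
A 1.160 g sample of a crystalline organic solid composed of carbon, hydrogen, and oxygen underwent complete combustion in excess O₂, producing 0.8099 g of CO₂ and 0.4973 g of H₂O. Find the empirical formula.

mol C = 0.8099 g CO₂ ÷ 44.009 g/mol = 0.018403 mol
mol H = 2 × 0.4973 g H₂O ÷ 18.015 g/mol = 0.055210 mol
mass O = 1.160 − (0.22104 + 0.055651) = 0.88331 g → mol O = 0.88331 ÷ 15.999 = 0.055210 mol
Divide by the smallest (0.018403 mol): C 1.000, H 3.000, O 3.000

CH3O3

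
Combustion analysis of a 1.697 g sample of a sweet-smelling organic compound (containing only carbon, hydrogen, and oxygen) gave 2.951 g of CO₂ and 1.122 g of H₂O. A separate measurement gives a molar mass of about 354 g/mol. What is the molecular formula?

mol C = 2.951 g CO₂ ÷ 44.009 g/mol = 0.067054 mol
mol H = 2 × 1.122 g H₂O ÷ 18.015 g/mol = 0.12456 mol
mass O = 1.697 − (0.80539 + 0.12556) = 0.76605 g → mol O = 0.76605 ÷ 15.999 = 0.047881 mol
Divide by the smallest (0.047881 mol): C 1.400, H 2.602, O 1.000
Multiplying each by 5 gives whole numbers: C 7.00, H 13.01, O 5.00
Empirical formula: C7H13O5
Empirical-formula mass = 177.18 g/mol; 354 ÷ 177.18 ≈ 2, so the molecular formula is C14H26O10.

C14H26O10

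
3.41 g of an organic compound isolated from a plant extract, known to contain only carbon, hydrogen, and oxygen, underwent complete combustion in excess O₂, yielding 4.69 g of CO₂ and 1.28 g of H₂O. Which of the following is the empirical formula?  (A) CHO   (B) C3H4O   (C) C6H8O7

(C) C6H8O7

mol C = 4.69 g CO₂ ÷ 44.009 g/mol = 0.1066 mol
mol H = 2 × 1.28 g H₂O ÷ 18.015 g/mol = 0.1421 mol
mass O = 3.41 − (1.280 + 0.1432) = 1.987 g → mol O = 1.987 ÷ 15.999 = 0.1242 mol
Divide by the smallest (0.1066 mol): C 1.000, H 1.333, O 1.165
Multiplying each by 6 gives whole numbers: C 6.00, H 8.00, O 6.99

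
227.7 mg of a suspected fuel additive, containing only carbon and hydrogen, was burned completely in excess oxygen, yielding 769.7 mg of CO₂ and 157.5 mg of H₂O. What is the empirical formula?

mol C = 0.7697 g CO₂ ÷ 44.009 g/mol = 0.017490 mol
mol H = 2 × 0.1575 g H₂O ÷ 18.015 g/mol = 0.017485 mol
Divide by the smallest (0.017485 mol): C 1.000, H 1.000

CH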